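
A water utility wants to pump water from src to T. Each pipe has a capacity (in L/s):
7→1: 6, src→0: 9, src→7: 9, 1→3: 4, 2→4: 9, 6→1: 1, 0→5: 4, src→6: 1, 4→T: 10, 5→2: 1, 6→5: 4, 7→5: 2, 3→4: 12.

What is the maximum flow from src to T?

5

Augment src→6→1→3→4→T: bottleneck 1. Total 1.
Augment src→0→5→2→4→T: bottleneck 1. Total 2.
Augment src→7→1→3→4→T: bottleneck 3. Total 5.
No augmenting path remains in the residual graph.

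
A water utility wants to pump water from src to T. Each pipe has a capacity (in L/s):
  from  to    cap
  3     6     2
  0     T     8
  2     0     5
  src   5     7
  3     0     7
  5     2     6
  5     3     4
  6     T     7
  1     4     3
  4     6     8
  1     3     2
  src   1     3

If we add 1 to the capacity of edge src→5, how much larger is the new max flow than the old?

Original max flow = 10.
After raising cap(src→5), augmenting paths through that edge carry 1 more unit.
New max flow = 11. Increase = 1.

1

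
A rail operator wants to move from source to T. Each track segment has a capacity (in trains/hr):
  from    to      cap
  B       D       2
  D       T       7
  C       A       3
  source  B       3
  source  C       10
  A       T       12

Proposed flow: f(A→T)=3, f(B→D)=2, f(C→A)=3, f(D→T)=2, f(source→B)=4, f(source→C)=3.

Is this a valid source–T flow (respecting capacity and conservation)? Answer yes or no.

No

Capacity violated on source→B: flow 4 > capacity 3.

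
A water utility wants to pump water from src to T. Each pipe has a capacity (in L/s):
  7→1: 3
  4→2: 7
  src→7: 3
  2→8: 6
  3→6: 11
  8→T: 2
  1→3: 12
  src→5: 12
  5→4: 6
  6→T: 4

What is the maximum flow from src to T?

5

Augment src→7→1→3→6→T: bottleneck 3. Total 3.
Augment src→5→4→2→8→T: bottleneck 2. Total 5.
No augmenting path remains in the residual graph.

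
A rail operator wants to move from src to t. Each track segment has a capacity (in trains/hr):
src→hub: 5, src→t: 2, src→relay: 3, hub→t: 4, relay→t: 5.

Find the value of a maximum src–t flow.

Augment src→t: bottleneck 2. Total 2.
Augment src→relay→t: bottleneck 3. Total 5.
Augment src→hub→t: bottleneck 4. Total 9.
No augmenting path remains in the residual graph.

9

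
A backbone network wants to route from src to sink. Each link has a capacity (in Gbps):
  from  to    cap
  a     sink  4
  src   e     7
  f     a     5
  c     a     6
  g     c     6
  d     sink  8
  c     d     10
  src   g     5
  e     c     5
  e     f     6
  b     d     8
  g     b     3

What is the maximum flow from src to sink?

Augment src->g->b->d->sink: bottleneck 3. Total 3.
Augment src->g->c->d->sink: bottleneck 2. Total 5.
Augment src->e->c->d->sink: bottleneck 3. Total 8.
Augment src->e->c->a->sink: bottleneck 2. Total 10.
Augment src->e->f->a->sink: bottleneck 2. Total 12.
No augmenting path remains in the residual graph.

12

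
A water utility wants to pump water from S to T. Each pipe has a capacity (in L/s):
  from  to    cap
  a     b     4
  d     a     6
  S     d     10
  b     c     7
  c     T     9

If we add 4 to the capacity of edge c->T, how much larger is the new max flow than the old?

0

Original max flow = 4.
Edge c->T does not cross the min cut (source side {S, a, d}), so extra capacity there cannot help.
New max flow = 4. Increase = 0.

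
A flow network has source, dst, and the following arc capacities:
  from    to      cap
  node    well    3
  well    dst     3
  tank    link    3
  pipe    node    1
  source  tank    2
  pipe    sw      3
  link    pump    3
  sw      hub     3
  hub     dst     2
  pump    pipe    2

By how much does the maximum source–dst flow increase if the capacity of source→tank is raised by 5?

0

Original max flow = 2.
Even with extra capacity on source→tank, another cut of capacity 2 remains binding.
New max flow = 2. Increase = 0.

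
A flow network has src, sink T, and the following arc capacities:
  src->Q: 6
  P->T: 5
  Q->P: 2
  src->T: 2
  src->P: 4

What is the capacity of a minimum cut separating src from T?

7

Max flow = 7 (via 3 augmenting paths).
In the residual at optimum, the set reachable from src is {P, Q, src}.
Cut edges: src->T (cap 2), P->T (cap 5). Sum = 7.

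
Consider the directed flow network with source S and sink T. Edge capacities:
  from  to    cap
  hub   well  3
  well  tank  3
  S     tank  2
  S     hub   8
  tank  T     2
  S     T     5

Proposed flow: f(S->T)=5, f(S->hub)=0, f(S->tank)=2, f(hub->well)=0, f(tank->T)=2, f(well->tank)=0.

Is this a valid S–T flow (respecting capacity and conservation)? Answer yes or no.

Every edge has 0 ≤ f(e) ≤ cap(e).
At each intermediate node, inflow equals outflow.

Yes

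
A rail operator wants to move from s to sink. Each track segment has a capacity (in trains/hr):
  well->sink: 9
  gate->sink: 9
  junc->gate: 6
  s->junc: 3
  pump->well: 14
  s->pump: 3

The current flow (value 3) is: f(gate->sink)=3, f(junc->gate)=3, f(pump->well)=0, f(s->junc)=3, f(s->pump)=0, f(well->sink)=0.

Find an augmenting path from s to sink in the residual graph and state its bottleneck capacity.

Residual along s->pump->well->sink: s->pump: 3, pump->well: 14, well->sink: 9.
Bottleneck = min = 3.

s->pump->well->sink, bottleneck 3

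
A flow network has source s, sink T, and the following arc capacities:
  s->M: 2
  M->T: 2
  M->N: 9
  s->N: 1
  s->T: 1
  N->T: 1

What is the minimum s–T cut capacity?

Max flow = 4 (via 3 augmenting paths).
In the residual at optimum, the set reachable from s is {s}.
Cut edges: s->M (cap 2), s->N (cap 1), s->T (cap 1). Sum = 4.

4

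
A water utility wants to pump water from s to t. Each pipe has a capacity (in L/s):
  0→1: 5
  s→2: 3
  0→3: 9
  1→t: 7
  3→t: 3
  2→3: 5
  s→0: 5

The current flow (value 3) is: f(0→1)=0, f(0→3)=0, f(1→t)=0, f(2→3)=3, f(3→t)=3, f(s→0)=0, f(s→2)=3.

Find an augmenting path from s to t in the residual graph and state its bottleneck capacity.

Residual along s→0→1→t: s→0: 5, 0→1: 5, 1→t: 7.
Bottleneck = min = 5.

s→0→1→t, bottleneck 5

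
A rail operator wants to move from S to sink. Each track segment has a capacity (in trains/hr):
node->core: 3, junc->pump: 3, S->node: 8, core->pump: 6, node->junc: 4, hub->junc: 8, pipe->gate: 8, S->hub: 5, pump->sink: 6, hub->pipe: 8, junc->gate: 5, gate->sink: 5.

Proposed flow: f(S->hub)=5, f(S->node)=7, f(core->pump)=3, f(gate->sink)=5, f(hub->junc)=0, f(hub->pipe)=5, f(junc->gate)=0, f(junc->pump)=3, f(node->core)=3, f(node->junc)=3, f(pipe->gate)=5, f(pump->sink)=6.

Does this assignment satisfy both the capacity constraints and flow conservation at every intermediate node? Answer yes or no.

Conservation fails at node: inflow 7 ≠ outflow 6.

No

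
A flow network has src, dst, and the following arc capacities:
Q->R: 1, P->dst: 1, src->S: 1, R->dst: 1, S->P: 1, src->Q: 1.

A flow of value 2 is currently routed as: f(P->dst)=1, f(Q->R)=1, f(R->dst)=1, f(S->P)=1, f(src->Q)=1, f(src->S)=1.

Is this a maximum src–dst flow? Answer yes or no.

Residual reachable from src: {src}; dst is not reachable.
Saturated cut: src->S, src->Q with total capacity 2 = current flow value. Flow is maximum.

Yes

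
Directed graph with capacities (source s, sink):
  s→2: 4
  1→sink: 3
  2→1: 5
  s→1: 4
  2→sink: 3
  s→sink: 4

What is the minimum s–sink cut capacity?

Max flow = 10 (via 3 augmenting paths).
In the residual at optimum, the set reachable from s is {1, 2, s}.
Cut edges: s→sink (cap 4), 2→sink (cap 3), 1→sink (cap 3). Sum = 10.

10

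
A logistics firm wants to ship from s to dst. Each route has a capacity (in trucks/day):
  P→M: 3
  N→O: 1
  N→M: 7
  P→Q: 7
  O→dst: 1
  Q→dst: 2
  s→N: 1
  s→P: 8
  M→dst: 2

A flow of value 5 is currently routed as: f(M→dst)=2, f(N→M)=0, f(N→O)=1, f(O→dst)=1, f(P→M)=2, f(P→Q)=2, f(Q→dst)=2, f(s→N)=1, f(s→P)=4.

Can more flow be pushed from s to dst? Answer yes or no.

No

Residual reachable from s: {M, P, Q, s}; dst is not reachable.
Saturated cut: s→N, Q→dst, M→dst with total capacity 5 = current flow value. Flow is maximum.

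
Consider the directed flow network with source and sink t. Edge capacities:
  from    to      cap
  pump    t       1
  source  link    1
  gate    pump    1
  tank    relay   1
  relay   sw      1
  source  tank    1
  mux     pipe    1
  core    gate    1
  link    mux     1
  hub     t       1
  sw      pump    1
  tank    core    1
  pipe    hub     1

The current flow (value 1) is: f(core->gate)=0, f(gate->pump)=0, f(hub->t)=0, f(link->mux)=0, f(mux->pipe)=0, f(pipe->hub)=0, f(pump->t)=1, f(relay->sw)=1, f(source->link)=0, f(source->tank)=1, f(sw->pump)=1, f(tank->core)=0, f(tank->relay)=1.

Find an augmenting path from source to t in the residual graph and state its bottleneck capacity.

source->link->mux->pipe->hub->t, bottleneck 1

Residual along source->link->mux->pipe->hub->t: source->link: 1, link->mux: 1, mux->pipe: 1, pipe->hub: 1, hub->t: 1.
Bottleneck = min = 1.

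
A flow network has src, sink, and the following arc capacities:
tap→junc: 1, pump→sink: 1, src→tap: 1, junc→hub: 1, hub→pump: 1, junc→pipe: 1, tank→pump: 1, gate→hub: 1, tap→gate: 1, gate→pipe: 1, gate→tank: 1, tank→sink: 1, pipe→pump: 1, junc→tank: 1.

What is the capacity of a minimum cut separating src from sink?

Max flow = 1 (via 1 augmenting path).
In the residual at optimum, the set reachable from src is {src}.
Cut edges: src→tap (cap 1). Sum = 1.

1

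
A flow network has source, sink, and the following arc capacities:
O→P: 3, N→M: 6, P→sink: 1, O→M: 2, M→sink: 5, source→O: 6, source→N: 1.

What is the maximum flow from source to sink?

Augment source→O→M→sink: bottleneck 2. Total 2.
Augment source→O→P→sink: bottleneck 1. Total 3.
Augment source→N→M→sink: bottleneck 1. Total 4.
No augmenting path remains in the residual graph.

4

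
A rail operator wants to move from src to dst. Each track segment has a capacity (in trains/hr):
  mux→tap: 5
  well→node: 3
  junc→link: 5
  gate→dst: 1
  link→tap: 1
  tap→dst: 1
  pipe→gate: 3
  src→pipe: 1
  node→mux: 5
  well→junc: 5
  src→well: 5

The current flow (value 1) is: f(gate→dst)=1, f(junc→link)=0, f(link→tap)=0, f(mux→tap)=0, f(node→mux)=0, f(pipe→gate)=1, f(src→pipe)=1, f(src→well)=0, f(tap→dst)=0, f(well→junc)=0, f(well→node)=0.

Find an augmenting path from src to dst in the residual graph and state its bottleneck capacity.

Residual along src→well→junc→link→tap→dst: src→well: 5, well→junc: 5, junc→link: 5, link→tap: 1, tap→dst: 1.
Bottleneck = min = 1.

src→well→junc→link→tap→dst, bottleneck 1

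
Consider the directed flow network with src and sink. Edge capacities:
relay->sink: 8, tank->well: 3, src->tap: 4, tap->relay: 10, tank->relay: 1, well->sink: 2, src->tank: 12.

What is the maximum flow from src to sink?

Augment src->tank->well->sink: bottleneck 2. Total 2.
Augment src->tank->relay->sink: bottleneck 1. Total 3.
Augment src->tap->relay->sink: bottleneck 4. Total 7.
No augmenting path remains in the residual graph.

7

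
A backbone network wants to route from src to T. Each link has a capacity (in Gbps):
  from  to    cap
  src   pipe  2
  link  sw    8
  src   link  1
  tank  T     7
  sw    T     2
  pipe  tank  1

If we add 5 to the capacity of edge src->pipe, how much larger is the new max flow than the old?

0

Original max flow = 2.
Edge src->pipe does not cross the min cut (source side {pipe, src}), so extra capacity there cannot help.
New max flow = 2. Increase = 0.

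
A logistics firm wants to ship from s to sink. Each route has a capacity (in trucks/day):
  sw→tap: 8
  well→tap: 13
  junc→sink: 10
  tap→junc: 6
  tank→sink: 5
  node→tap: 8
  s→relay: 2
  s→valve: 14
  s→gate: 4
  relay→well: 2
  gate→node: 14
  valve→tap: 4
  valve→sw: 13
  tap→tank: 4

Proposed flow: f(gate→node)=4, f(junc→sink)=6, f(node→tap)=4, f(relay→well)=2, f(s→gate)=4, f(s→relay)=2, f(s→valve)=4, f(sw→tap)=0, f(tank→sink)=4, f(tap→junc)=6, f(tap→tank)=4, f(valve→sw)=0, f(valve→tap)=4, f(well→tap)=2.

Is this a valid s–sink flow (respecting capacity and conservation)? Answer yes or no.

Yes

Every edge has 0 ≤ f(e) ≤ cap(e).
At each intermediate node, inflow equals outflow.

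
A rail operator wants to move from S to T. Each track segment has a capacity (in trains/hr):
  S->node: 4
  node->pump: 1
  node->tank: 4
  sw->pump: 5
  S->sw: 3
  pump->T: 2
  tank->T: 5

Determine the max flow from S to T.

Augment S->sw->pump->T: bottleneck 2. Total 2.
Augment S->node->tank->T: bottleneck 4. Total 6.
No augmenting path remains in the residual graph.

6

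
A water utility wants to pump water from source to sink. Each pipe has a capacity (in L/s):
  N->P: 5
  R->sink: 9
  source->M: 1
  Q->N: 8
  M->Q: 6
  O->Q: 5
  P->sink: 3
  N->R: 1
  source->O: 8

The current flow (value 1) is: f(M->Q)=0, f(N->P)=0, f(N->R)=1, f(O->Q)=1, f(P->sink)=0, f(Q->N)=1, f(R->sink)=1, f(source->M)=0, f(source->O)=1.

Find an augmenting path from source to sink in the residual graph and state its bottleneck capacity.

source->O->Q->N->P->sink, bottleneck 3

Residual along source->O->Q->N->P->sink: source->O: 7, O->Q: 4, Q->N: 7, N->P: 5, P->sink: 3.
Bottleneck = min = 3.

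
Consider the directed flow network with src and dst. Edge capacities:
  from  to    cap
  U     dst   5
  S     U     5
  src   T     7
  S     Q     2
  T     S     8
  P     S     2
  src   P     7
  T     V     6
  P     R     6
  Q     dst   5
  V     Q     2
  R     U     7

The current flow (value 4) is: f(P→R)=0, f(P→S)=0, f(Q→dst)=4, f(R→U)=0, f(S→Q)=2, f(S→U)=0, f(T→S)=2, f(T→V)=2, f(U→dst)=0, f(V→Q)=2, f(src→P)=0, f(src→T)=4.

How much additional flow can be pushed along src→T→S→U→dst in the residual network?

3

Residual capacities along the path: src→T: 3, T→S: 6, S→U: 5, U→dst: 5.
Minimum is 3.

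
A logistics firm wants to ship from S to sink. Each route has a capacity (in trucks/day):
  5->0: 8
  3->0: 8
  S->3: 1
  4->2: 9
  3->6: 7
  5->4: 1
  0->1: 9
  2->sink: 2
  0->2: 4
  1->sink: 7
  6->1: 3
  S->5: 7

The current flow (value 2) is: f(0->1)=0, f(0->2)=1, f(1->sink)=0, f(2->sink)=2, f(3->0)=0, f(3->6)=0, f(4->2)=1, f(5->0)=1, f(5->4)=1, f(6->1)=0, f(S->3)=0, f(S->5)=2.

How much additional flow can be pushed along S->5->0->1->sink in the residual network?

5

Residual capacities along the path: S->5: 5, 5->0: 7, 0->1: 9, 1->sink: 7.
Minimum is 5.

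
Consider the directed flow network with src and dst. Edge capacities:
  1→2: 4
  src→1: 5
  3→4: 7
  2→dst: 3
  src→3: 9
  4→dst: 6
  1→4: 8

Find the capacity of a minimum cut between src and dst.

9

Max flow = 9 (via 2 augmenting paths).
In the residual at optimum, the set reachable from src is {1, 2, 3, 4, src}.
Cut edges: 4→dst (cap 6), 2→dst (cap 3). Sum = 9.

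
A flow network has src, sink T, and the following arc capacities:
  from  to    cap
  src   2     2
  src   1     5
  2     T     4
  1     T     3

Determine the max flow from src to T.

Augment src→1→T: bottleneck 3. Total 3.
Augment src→2→T: bottleneck 2. Total 5.
No augmenting path remains in the residual graph.

5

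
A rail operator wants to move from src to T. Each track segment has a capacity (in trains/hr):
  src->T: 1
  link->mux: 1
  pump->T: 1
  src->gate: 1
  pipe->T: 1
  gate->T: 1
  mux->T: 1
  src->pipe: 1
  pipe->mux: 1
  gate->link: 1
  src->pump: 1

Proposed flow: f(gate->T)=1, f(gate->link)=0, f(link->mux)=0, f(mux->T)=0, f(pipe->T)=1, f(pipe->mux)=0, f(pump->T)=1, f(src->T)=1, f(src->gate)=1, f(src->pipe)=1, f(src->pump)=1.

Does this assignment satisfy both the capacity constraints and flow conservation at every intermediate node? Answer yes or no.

Every edge has 0 ≤ f(e) ≤ cap(e).
At each intermediate node, inflow equals outflow.

Yes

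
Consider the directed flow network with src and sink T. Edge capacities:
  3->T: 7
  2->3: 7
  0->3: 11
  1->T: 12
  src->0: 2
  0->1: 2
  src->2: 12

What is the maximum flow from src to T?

9

Augment src->2->3->T: bottleneck 7. Total 7.
Augment src->0->1->T: bottleneck 2. Total 9.
No augmenting path remains in the residual graph.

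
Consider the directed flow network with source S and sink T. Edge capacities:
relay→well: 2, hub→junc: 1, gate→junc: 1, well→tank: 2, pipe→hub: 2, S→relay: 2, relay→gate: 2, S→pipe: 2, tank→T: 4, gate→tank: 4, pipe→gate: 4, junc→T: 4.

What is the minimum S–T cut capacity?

Max flow = 4 (via 3 augmenting paths).
In the residual at optimum, the set reachable from S is {S}.
Cut edges: S→pipe (cap 2), S→relay (cap 2). Sum = 4.

4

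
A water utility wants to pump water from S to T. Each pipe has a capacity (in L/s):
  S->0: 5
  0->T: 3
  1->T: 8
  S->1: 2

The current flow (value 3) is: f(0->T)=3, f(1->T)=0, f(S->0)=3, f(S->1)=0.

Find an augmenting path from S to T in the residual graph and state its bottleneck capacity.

S->1->T, bottleneck 2

Residual along S->1->T: S->1: 2, 1->T: 8.
Bottleneck = min = 2.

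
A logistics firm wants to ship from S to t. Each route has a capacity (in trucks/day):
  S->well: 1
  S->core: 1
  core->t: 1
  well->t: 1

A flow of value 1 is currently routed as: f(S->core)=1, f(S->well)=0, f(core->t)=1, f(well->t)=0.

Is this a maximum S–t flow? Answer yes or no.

Residual path S->well->t has bottleneck 1 > 0.
Pushing 1 along it raises the flow to 2, so the given flow is not maximum.

No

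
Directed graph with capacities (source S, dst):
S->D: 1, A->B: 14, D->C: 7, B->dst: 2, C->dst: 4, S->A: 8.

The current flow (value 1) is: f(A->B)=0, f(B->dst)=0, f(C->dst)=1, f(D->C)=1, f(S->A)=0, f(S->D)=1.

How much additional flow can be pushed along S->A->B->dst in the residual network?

Residual capacities along the path: S->A: 8, A->B: 14, B->dst: 2.
Minimum is 2.

2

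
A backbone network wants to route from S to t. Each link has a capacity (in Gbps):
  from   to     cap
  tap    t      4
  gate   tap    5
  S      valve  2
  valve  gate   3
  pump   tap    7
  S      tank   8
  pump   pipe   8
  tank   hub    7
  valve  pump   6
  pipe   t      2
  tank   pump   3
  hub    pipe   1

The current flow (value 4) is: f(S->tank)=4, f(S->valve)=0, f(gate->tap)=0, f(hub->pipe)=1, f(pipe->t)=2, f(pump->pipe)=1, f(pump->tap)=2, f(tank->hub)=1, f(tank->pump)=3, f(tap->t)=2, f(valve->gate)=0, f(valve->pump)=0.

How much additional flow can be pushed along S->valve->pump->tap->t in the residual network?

2

Residual capacities along the path: S->valve: 2, valve->pump: 6, pump->tap: 5, tap->t: 2.
Minimum is 2.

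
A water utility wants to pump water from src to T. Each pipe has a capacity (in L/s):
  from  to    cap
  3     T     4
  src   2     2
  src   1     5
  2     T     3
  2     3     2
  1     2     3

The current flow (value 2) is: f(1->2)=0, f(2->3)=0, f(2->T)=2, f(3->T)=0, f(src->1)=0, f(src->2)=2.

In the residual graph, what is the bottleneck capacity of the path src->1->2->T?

Residual capacities along the path: src->1: 5, 1->2: 3, 2->T: 1.
Minimum is 1.

1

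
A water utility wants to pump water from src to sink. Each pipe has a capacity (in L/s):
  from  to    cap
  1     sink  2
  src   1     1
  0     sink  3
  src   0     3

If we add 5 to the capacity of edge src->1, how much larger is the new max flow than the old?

Original max flow = 4.
After raising cap(src->1), augmenting paths through that edge carry 1 more unit.
New max flow = 5. Increase = 1.

1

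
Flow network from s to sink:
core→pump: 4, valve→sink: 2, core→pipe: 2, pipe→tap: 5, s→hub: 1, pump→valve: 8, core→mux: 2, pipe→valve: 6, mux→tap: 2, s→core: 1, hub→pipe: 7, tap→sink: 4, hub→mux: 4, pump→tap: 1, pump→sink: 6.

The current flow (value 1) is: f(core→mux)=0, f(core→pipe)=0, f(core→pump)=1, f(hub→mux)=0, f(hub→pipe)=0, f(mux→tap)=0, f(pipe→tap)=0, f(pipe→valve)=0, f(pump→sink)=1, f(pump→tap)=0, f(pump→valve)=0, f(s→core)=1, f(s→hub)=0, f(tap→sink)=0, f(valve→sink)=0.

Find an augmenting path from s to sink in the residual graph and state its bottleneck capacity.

s→hub→pipe→valve→sink, bottleneck 1

Residual along s→hub→pipe→valve→sink: s→hub: 1, hub→pipe: 7, pipe→valve: 6, valve→sink: 2.
Bottleneck = min = 1.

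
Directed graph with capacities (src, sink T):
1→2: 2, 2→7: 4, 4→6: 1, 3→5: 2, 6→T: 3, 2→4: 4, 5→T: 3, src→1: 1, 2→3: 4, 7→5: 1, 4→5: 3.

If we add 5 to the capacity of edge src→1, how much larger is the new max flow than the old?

Original max flow = 1.
After raising cap(src→1), augmenting paths through that edge carry 1 more unit.
New max flow = 2. Increase = 1.

1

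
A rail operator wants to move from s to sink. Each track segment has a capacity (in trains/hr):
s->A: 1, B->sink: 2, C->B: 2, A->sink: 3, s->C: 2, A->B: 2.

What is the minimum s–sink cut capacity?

Max flow = 3 (via 2 augmenting paths).
In the residual at optimum, the set reachable from s is {s}.
Cut edges: s->C (cap 2), s->A (cap 1). Sum = 3.

3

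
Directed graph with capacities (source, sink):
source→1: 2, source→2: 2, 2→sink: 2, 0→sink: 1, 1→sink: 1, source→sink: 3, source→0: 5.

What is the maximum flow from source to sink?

7

Augment source→sink: bottleneck 3. Total 3.
Augment source→0→sink: bottleneck 1. Total 4.
Augment source→1→sink: bottleneck 1. Total 5.
Augment source→2→sink: bottleneck 2. Total 7.
No augmenting path remains in the residual graph.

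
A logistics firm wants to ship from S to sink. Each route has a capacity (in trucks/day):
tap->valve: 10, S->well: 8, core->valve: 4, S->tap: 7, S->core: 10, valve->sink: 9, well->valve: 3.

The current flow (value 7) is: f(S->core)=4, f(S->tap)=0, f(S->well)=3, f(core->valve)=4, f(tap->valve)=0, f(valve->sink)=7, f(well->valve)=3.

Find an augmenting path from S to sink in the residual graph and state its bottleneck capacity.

Residual along S->tap->valve->sink: S->tap: 7, tap->valve: 10, valve->sink: 2.
Bottleneck = min = 2.

S->tap->valve->sink, bottleneck 2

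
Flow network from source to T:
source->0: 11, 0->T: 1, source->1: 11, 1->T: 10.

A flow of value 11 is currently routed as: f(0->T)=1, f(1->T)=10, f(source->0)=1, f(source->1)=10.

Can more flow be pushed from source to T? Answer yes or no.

No

Residual reachable from source: {0, 1, source}; T is not reachable.
Saturated cut: 0->T, 1->T with total capacity 11 = current flow value. Flow is maximum.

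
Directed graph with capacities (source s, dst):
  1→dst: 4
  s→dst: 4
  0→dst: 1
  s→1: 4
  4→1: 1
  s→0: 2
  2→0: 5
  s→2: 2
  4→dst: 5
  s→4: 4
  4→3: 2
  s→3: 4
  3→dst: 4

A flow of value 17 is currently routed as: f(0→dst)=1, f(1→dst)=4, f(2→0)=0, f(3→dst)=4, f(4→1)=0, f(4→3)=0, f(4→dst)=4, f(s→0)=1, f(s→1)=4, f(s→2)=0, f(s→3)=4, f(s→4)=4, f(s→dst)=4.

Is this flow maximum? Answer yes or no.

Residual reachable from s: {0, 2, s}; dst is not reachable.
Saturated cut: s→4, s→3, s→1, s→dst, 0→dst with total capacity 17 = current flow value. Flow is maximum.

Yes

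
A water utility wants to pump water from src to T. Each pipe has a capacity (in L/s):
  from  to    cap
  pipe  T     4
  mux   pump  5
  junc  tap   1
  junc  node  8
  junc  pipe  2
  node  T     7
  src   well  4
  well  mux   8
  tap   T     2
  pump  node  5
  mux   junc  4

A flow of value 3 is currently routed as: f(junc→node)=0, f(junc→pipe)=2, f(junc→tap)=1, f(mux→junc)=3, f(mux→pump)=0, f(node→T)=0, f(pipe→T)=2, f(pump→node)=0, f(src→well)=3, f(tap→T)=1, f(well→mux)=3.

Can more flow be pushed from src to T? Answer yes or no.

Residual path src→well→mux→junc→node→T has bottleneck 1 > 0.
Pushing 1 along it raises the flow to 4, so the given flow is not maximum.

Yes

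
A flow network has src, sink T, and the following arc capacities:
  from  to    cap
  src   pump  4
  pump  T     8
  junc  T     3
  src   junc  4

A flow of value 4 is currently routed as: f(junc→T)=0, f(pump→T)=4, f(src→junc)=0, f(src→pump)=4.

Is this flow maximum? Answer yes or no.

Residual path src→junc→T has bottleneck 3 > 0.
Pushing 3 along it raises the flow to 7, so the given flow is not maximum.

No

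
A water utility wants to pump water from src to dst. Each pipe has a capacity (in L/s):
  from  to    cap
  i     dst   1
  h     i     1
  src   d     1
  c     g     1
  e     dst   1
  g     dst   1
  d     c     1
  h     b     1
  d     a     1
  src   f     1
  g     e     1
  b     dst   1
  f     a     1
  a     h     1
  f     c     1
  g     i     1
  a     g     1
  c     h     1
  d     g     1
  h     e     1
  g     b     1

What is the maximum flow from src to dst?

2

Augment src->d->g->dst: bottleneck 1. Total 1.
Augment src->f->a->g->e->dst: bottleneck 1. Total 2.
No augmenting path remains in the residual graph.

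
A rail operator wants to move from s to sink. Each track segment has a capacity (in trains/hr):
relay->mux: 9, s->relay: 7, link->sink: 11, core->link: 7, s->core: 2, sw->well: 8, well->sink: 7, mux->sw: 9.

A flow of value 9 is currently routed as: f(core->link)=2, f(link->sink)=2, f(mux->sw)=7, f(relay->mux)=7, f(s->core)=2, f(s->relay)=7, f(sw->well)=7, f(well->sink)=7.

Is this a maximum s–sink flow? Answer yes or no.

Yes

Residual reachable from s: {s}; sink is not reachable.
Saturated cut: s->core, s->relay with total capacity 9 = current flow value. Flow is maximum.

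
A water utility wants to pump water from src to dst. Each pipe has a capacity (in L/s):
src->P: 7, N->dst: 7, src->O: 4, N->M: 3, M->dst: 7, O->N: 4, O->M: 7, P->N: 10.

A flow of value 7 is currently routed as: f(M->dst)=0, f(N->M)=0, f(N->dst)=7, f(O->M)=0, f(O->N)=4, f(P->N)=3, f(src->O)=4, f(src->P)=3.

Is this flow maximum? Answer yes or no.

No

Residual path src->P->N->M->dst has bottleneck 3 > 0.
Pushing 3 along it raises the flow to 10, so the given flow is not maximum.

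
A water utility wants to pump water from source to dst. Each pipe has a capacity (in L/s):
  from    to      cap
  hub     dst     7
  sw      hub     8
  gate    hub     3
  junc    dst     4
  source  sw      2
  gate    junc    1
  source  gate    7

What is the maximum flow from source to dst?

Augment source->sw->hub->dst: bottleneck 2. Total 2.
Augment source->gate->hub->dst: bottleneck 3. Total 5.
Augment source->gate->junc->dst: bottleneck 1. Total 6.
No augmenting path remains in the residual graph.

6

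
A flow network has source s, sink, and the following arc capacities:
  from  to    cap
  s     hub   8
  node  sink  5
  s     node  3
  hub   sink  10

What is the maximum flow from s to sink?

Augment s→hub→sink: bottleneck 8. Total 8.
Augment s→node→sink: bottleneck 3. Total 11.
No augmenting path remains in the residual graph.

11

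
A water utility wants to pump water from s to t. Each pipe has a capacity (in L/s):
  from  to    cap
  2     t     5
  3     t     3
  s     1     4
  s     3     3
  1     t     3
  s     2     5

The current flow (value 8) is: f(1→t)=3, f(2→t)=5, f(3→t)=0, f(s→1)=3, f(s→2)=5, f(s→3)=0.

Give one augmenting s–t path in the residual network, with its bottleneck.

s→3→t, bottleneck 3

Residual along s→3→t: s→3: 3, 3→t: 3.
Bottleneck = min = 3.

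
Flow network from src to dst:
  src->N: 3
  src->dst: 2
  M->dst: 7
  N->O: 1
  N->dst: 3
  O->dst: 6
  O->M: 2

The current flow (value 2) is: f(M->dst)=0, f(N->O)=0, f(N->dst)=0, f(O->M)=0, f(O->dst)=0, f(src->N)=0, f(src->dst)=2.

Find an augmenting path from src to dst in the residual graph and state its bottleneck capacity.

Residual along src->N->dst: src->N: 3, N->dst: 3.
Bottleneck = min = 3.

src->N->dst, bottleneck 3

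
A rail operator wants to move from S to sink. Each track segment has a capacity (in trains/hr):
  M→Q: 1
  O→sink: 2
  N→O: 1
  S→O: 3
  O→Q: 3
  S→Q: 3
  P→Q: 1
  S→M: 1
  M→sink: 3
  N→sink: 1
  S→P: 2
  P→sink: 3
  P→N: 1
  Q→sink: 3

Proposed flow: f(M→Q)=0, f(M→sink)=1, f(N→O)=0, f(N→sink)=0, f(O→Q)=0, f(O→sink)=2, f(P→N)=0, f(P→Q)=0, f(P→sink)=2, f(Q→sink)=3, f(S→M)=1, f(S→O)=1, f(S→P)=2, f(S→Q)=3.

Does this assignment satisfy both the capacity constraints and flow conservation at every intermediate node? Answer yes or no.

Conservation fails at O: inflow 1 ≠ outflow 2.

No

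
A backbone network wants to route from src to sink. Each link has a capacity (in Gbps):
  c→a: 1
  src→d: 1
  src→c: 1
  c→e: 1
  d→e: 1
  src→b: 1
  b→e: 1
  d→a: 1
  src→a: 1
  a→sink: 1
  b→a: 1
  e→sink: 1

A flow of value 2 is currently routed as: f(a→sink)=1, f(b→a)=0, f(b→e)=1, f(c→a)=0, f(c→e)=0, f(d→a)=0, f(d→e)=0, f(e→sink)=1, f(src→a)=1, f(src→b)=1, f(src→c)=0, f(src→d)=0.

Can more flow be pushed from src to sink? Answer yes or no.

No

Residual reachable from src: {a, b, c, d, e, src}; sink is not reachable.
Saturated cut: a→sink, e→sink with total capacity 2 = current flow value. Flow is maximum.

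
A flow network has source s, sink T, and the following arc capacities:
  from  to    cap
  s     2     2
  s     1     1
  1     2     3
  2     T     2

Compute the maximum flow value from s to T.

Augment s→2→T: bottleneck 2. Total 2.
No augmenting path remains in the residual graph.

2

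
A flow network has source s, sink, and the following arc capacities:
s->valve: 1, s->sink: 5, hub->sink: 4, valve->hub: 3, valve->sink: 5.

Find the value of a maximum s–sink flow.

6

Augment s->sink: bottleneck 5. Total 5.
Augment s->valve->sink: bottleneck 1. Total 6.
No augmenting path remains in the residual graph.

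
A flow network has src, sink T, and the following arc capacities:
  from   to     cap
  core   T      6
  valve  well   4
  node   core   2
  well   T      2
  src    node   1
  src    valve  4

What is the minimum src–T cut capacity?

3

Max flow = 3 (via 2 augmenting paths).
In the residual at optimum, the set reachable from src is {src, valve, well}.
Cut edges: src→node (cap 1), well→T (cap 2). Sum = 3.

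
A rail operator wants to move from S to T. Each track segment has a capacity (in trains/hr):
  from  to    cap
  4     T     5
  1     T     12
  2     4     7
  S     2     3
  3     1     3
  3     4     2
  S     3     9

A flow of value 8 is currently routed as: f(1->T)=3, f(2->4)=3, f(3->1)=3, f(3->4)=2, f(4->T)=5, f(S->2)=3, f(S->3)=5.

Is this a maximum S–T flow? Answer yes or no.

Yes

Residual reachable from S: {3, S}; T is not reachable.
Saturated cut: S->2, 3->4, 3->1 with total capacity 8 = current flow value. Flow is maximum.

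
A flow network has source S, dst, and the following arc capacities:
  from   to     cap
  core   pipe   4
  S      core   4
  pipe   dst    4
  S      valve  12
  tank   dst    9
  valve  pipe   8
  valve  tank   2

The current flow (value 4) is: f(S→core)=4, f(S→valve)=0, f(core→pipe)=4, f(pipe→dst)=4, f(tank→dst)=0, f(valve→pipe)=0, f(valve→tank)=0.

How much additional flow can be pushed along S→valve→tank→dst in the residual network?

2

Residual capacities along the path: S→valve: 12, valve→tank: 2, tank→dst: 9.
Minimum is 2.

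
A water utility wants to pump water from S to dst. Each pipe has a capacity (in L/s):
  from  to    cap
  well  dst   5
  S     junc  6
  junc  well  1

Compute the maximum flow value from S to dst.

1

Augment S→junc→well→dst: bottleneck 1. Total 1.
No augmenting path remains in the residual graph.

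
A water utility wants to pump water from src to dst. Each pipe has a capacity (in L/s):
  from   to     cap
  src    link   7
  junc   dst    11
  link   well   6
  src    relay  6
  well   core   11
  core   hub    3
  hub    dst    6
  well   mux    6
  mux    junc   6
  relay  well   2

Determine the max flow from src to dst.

Augment src->relay->well->mux->junc->dst: bottleneck 2. Total 2.
Augment src->link->well->mux->junc->dst: bottleneck 4. Total 6.
Augment src->link->well->core->hub->dst: bottleneck 2. Total 8.
No augmenting path remains in the residual graph.

8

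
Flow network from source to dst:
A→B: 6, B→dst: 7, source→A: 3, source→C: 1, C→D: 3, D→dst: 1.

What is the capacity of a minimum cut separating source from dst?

Max flow = 4 (via 2 augmenting paths).
In the residual at optimum, the set reachable from source is {source}.
Cut edges: source→C (cap 1), source→A (cap 3). Sum = 4.

4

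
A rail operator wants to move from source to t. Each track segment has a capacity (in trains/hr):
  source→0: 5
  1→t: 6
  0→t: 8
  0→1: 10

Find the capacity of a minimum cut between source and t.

Max flow = 5 (via 1 augmenting path).
In the residual at optimum, the set reachable from source is {source}.
Cut edges: source→0 (cap 5). Sum = 5.

5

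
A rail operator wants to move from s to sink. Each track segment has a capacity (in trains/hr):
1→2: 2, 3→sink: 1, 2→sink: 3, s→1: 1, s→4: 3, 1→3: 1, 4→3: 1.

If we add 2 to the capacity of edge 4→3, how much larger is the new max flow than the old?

Original max flow = 2.
Even with extra capacity on 4→3, another cut of capacity 2 remains binding.
New max flow = 2. Increase = 0.

0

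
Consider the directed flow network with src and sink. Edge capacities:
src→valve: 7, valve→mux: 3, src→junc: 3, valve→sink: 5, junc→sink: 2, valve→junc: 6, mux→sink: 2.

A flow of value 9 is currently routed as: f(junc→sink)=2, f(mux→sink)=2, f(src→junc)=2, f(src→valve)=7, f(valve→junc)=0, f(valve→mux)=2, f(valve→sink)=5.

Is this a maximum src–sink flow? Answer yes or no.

Yes

Residual reachable from src: {junc, src}; sink is not reachable.
Saturated cut: src→valve, junc→sink with total capacity 9 = current flow value. Flow is maximum.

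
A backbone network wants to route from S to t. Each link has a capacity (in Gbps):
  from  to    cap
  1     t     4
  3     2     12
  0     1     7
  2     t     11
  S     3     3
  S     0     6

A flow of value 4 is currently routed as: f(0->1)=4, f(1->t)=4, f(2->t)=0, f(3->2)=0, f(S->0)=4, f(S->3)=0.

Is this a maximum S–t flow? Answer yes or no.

No

Residual path S->3->2->t has bottleneck 3 > 0.
Pushing 3 along it raises the flow to 7, so the given flow is not maximum.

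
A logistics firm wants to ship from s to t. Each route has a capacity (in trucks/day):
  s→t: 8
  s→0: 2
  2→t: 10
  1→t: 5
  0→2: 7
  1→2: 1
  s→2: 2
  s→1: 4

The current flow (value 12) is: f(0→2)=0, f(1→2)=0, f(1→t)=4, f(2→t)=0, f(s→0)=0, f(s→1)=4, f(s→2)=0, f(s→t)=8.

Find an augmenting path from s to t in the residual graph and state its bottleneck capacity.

s→2→t, bottleneck 2

Residual along s→2→t: s→2: 2, 2→t: 10.
Bottleneck = min = 2.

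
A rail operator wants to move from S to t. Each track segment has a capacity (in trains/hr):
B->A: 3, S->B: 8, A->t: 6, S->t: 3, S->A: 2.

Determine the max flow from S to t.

Augment S->t: bottleneck 3. Total 3.
Augment S->A->t: bottleneck 2. Total 5.
Augment S->B->A->t: bottleneck 3. Total 8.
No augmenting path remains in the residual graph.

8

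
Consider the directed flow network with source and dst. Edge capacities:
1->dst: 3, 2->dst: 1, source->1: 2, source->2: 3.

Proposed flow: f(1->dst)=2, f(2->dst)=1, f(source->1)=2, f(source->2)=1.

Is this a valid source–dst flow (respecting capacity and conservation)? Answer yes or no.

Every edge has 0 ≤ f(e) ≤ cap(e).
At each intermediate node, inflow equals outflow.

Yes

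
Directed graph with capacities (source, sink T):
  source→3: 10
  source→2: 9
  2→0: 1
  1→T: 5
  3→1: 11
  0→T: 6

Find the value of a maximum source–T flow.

Augment source→2→0→T: bottleneck 1. Total 1.
Augment source→3→1→T: bottleneck 5. Total 6.
No augmenting path remains in the residual graph.

6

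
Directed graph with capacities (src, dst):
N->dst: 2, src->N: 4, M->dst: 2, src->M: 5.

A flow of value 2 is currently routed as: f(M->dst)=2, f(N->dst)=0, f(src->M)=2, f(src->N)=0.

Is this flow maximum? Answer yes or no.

No

Residual path src->N->dst has bottleneck 2 > 0.
Pushing 2 along it raises the flow to 4, so the given flow is not maximum.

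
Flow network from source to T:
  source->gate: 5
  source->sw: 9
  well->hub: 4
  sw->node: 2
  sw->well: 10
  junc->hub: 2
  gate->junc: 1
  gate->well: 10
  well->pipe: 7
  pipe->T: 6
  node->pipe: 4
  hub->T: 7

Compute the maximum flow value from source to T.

11

Augment source->gate->junc->hub->T: bottleneck 1. Total 1.
Augment source->gate->well->hub->T: bottleneck 4. Total 5.
Augment source->sw->well->pipe->T: bottleneck 6. Total 11.
No augmenting path remains in the residual graph.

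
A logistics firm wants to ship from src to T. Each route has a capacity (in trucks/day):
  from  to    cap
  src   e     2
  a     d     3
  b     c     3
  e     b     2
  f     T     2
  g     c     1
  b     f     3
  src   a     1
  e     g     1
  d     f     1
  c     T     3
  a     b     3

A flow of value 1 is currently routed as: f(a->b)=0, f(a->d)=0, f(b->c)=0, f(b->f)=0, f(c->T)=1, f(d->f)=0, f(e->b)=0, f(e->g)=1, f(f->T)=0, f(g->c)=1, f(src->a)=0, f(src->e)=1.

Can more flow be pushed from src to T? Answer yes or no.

Residual path src->e->b->c->T has bottleneck 1 > 0.
Pushing 1 along it raises the flow to 2, so the given flow is not maximum.

Yes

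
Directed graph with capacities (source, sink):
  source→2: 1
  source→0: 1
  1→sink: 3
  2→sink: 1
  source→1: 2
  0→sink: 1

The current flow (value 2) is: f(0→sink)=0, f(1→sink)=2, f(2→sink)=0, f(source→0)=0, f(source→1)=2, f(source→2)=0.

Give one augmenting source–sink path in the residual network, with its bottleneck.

source→0→sink, bottleneck 1

Residual along source→0→sink: source→0: 1, 0→sink: 1.
Bottleneck = min = 1.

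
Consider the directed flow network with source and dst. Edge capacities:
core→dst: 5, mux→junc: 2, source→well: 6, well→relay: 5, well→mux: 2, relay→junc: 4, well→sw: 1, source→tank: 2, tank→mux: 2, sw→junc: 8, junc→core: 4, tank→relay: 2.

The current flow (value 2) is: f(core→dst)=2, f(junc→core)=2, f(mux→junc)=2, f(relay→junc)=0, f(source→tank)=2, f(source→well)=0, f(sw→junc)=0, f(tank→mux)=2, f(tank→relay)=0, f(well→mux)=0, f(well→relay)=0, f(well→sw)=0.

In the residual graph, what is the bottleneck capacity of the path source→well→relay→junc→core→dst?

2

Residual capacities along the path: source→well: 6, well→relay: 5, relay→junc: 4, junc→core: 2, core→dst: 3.
Minimum is 2.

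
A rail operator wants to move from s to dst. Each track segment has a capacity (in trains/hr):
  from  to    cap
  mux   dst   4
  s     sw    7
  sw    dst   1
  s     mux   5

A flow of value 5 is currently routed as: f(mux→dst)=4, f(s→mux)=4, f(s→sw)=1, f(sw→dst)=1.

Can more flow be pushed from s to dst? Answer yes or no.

No

Residual reachable from s: {mux, s, sw}; dst is not reachable.
Saturated cut: mux→dst, sw→dst with total capacity 5 = current flow value. Flow is maximum.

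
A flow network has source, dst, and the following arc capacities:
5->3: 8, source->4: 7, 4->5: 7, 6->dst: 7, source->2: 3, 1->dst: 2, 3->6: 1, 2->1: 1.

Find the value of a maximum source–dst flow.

2

Augment source->2->1->dst: bottleneck 1. Total 1.
Augment source->4->5->3->6->dst: bottleneck 1. Total 2.
No augmenting path remains in the residual graph.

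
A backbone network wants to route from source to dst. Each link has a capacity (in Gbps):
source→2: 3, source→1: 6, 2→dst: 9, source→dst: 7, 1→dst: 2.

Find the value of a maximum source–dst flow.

12

Augment source→dst: bottleneck 7. Total 7.
Augment source→2→dst: bottleneck 3. Total 10.
Augment source→1→dst: bottleneck 2. Total 12.
No augmenting path remains in the residual graph.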